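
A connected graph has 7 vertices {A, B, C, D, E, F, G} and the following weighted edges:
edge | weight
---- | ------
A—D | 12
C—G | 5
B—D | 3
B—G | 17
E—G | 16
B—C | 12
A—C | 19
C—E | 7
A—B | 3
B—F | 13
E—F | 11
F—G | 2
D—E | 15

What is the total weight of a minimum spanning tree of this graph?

32

Sort edges by weight, then run Kruskal:
F—G (2): add. Components now {A} {B} {C} {D} {E} {F,G}
A—B (3): add. Components now {A,B} {C} {D} {E} {F,G}
B—D (3): add. Components now {A,B,D} {C} {E} {F,G}
C—G (5): add. Components now {A,B,D} {C,F,G} {E}
C—E (7): add. Components now {A,B,D} {C,E,F,G}
E—F (11): skip — E and F already connected.
A—D (12): skip — A and D already connected.
B—C (12): add. Components now {A,B,C,D,E,F,G}
MST edges: F—G, A—B, B—D, C—G, C—E, B—C; total weight 2+3+3+5+7+12 = 32.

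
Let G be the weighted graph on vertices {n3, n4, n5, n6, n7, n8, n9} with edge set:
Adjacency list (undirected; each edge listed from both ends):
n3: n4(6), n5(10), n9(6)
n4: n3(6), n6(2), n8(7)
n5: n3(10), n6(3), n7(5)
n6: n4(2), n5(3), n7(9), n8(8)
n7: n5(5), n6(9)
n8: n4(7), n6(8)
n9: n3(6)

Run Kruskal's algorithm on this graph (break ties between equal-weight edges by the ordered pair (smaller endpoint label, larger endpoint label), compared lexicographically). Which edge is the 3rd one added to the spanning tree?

n5-n7

Kruskal: consider edges lightest-first.
n4–n6 (2): add. Components now {n4,n6} {n3} {n9} {n5} {n8} {n7}
n5–n6 (3): add. Components now {n4,n5,n6} {n3} {n9} {n8} {n7}
n5–n7 (5): add. Components now {n4,n5,n6,n7} {n3} {n9} {n8}
n3–n4 (6): add. Components now {n3,n4,n5,n6,n7} {n9} {n8}
n3–n9 (6): add. Components now {n3,n4,n5,n6,n7,n9} {n8}
n4–n8 (7): add. Components now {n3,n4,n5,n6,n7,n8,n9}
The 3rd edge added is n5–n7.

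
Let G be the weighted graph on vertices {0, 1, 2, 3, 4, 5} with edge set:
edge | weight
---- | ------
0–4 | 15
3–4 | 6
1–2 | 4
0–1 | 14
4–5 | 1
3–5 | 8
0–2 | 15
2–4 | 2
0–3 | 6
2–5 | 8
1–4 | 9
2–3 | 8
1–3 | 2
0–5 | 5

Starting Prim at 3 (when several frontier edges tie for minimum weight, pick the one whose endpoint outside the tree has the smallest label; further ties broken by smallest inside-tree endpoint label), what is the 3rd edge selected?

Prim, starting at 3.
Step 1: frontier [1–3 2, 0–3 6, 3–4 6, 2–3 8, 3–5 8] → take 1–3 (2); add 1.
Step 2: frontier [1–2 4, 1–4 9, 0–1 14, 0–3 6, 3–4 6, 2–3 8, 3–5 8] → take 1–2 (4); add 2.
Step 3: frontier [1–4 9, 0–1 14, 2–4 2, 2–5 8, 0–2 15, 0–3 6, 3–4 6, 3–5 8] → take 2–4 (2); add 4.
Step 4: frontier [0–1 14, 2–5 8, 0–2 15, 0–3 6, 3–5 8, 4–5 1, 0–4 15] → take 4–5 (1); add 5.
Step 5: frontier [0–1 14, 0–2 15, 0–3 6, 0–4 15, 0–5 5] → take 0–5 (5); add 0.
The 3rd edge added is 2–4.

2-4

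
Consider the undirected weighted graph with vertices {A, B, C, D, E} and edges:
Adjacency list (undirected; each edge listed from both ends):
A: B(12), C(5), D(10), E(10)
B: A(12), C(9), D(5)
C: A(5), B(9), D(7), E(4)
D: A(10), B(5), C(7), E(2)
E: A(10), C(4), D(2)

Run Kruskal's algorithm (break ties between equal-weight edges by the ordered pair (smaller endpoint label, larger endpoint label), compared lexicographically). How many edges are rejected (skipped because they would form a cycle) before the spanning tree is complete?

Kruskal: consider edges lightest-first.
D–E (2): add — endpoints in different components.
C–E (4): add — endpoints in different components.
A–C (5): add — endpoints in different components.
B–D (5): add — endpoints in different components.
Edges rejected before the tree was complete: 0.

0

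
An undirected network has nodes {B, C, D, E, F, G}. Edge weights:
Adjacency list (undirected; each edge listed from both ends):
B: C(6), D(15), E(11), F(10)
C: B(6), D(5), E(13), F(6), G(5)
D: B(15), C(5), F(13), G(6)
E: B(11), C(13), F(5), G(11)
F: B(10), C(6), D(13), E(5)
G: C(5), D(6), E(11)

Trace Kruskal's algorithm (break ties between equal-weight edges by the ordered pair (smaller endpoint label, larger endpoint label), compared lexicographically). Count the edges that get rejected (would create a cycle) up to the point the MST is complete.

0

Sort edges by weight, then run Kruskal:
C–D (5): add — endpoints in different components.
C–G (5): add — endpoints in different components.
E–F (5): add — endpoints in different components.
B–C (6): add — endpoints in different components.
C–F (6): add — endpoints in different components.
Edges rejected before the tree was complete: 0.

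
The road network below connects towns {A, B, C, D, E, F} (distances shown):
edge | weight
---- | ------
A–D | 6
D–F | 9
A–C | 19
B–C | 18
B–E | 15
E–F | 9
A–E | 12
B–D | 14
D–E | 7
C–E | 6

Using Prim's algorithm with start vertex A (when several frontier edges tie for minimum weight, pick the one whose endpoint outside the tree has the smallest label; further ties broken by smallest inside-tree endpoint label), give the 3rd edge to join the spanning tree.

C-E

Prim, starting at A.
Step 1: frontier [A–D 6, A–E 12, A–C 19] → take A–D (6); add D.
Step 2: frontier [A–E 12, A–C 19, D–E 7, D–F 9, B–D 14] → take D–E (7); add E.
Step 3: frontier [A–C 19, D–F 9, B–D 14, C–E 6, E–F 9, B–E 15] → take C–E (6); add C.
Step 4: frontier [B–C 18, D–F 9, B–D 14, E–F 9, B–E 15] → take D–F (9); add F.
Step 5: frontier [B–C 18, B–D 14, B–E 15] → take B–D (14); add B.
The 3rd edge added is C–E.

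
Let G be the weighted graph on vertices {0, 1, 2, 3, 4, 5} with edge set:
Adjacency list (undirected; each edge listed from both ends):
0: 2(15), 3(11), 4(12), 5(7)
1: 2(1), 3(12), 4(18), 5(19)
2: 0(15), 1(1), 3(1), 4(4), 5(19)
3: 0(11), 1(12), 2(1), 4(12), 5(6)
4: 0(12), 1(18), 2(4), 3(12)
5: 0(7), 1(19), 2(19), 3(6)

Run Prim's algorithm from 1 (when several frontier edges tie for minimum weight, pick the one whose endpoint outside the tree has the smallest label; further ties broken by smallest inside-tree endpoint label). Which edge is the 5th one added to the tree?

0-5

Prim, starting at 1.
Step 1: cheapest edge leaving the tree is 1-2 (1); add 2.
Step 2: cheapest edge leaving the tree is 2-3 (1); add 3.
Step 3: cheapest edge leaving the tree is 2-4 (4); add 4.
Step 4: cheapest edge leaving the tree is 3-5 (6); add 5.
Step 5: cheapest edge leaving the tree is 0-5 (7); add 0.
The 5th edge added is 0-5.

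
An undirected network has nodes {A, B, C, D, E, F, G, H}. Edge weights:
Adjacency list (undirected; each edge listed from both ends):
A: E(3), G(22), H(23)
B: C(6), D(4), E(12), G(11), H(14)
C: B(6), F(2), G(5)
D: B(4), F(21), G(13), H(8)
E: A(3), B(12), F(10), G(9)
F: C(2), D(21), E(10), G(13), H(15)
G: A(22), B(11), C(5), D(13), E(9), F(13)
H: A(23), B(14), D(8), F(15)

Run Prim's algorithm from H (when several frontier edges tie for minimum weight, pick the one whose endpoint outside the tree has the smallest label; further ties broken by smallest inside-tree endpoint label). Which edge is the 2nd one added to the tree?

B-D

Prim, starting at H.
Step 1: cheapest edge leaving the tree is D H (8); add D.
Step 2: cheapest edge leaving the tree is B D (4); add B.
Step 3: cheapest edge leaving the tree is B C (6); add C.
Step 4: cheapest edge leaving the tree is C F (2); add F.
Step 5: cheapest edge leaving the tree is C G (5); add G.
Step 6: cheapest edge leaving the tree is E G (9); add E.
Step 7: cheapest edge leaving the tree is A E (3); add A.
The 2nd edge added is B D.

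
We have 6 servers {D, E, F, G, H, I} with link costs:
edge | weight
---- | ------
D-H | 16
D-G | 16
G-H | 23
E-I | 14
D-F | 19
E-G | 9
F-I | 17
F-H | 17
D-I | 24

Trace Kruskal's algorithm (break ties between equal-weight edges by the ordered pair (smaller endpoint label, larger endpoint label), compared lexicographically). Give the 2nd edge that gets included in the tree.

Sort edges by weight, then run Kruskal:
E-G (9): add. Components now {D} {E,G} {F} {H} {I}
E-I (14): add. Components now {D} {E,G,I} {F} {H}
D-G (16): add. Components now {D,E,G,I} {F} {H}
D-H (16): add. Components now {D,E,G,H,I} {F}
F-H (17): add. Components now {D,E,F,G,H,I}
The 2nd edge added is E-I.

E-I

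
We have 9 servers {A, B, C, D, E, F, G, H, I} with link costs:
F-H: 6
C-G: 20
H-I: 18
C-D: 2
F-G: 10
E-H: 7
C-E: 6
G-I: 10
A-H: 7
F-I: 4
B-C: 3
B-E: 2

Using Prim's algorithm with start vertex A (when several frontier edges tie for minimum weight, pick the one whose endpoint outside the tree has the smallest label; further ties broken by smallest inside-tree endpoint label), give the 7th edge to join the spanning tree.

C-D

Prim's algorithm from A:
Step 1: cheapest edge leaving the tree is A-H (7); add H.
Step 2: cheapest edge leaving the tree is F-H (6); add F.
Step 3: cheapest edge leaving the tree is F-I (4); add I.
Step 4: cheapest edge leaving the tree is E-H (7); add E.
Step 5: cheapest edge leaving the tree is B-E (2); add B.
Step 6: cheapest edge leaving the tree is B-C (3); add C.
Step 7: cheapest edge leaving the tree is C-D (2); add D.
Step 8: cheapest edge leaving the tree is F-G (10); add G.
The 7th edge added is C-D.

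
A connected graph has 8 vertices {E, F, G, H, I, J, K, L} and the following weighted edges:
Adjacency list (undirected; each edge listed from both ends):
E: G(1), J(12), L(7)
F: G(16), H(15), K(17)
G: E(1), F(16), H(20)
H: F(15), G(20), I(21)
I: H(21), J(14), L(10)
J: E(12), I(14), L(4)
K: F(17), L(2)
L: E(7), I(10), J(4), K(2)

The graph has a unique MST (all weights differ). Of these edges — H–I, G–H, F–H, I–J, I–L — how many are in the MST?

Kruskal's algorithm — process edges by increasing weight (ties by edge label):
E–G (1): add — endpoints in different components.
K–L (2): add — endpoints in different components.
J–L (4): add — endpoints in different components.
E–L (7): add — endpoints in different components.
I–L (10): add — endpoints in different components.
E–J (12): skip — E and J already connected.
I–J (14): skip — I and J already connected.
F–H (15): add — endpoints in different components.
F–G (16): add — endpoints in different components.
MST edge set: {E–G, K–L, J–L, E–L, I–L, F–H, F–G}.
Of the listed edges, {F–H, I–L} are in the MST → 2.

2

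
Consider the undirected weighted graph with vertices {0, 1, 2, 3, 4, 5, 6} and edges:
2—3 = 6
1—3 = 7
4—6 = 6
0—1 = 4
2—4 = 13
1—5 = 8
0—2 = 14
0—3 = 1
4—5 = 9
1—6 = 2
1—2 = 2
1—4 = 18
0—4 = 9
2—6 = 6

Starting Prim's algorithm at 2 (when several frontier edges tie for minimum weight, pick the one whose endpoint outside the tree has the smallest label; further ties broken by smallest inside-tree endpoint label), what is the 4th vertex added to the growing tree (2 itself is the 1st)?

Prim's algorithm from 2:
Step 1: frontier [1—2 2, 2—3 6, 2—6 6, 2—4 13, 0—2 14] → take 1—2 (2); add 1.
Step 2: frontier [1—6 2, 0—1 4, 1—3 7, 1—5 8, 1—4 18, 2—3 6, 2—6 6, 2—4 13, 0—2 14] → take 1—6 (2); add 6.
Step 3: frontier [0—1 4, 1—3 7, 1—5 8, 1—4 18, 2—3 6, 2—4 13, 0—2 14, 4—6 6] → take 0—1 (4); add 0.
Step 4: frontier [0—3 1, 0—4 9, 1—3 7, 1—5 8, 1—4 18, 2—3 6, 2—4 13, 4—6 6] → take 0—3 (1); add 3.
Step 5: frontier [0—4 9, 1—5 8, 1—4 18, 2—4 13, 4—6 6] → take 4—6 (6); add 4.
Step 6: frontier [1—5 8, 4—5 9] → take 1—5 (8); add 5.
Vertex order: 2, 1, 6, 0, 3, 4, 5. The 4th vertex is 0.

0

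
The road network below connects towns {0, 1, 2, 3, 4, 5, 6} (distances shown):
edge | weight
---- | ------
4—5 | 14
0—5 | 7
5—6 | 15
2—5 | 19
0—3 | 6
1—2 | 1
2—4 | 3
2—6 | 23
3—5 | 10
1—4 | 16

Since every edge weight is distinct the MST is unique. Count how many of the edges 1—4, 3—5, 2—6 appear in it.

Kruskal: consider edges lightest-first.
1—2 (1): add — endpoints in different components.
2—4 (3): add — endpoints in different components.
0—3 (6): add — endpoints in different components.
0—5 (7): add — endpoints in different components.
3—5 (10): skip — 3 and 5 already connected.
4—5 (14): add — endpoints in different components.
5—6 (15): add — endpoints in different components.
MST edge set: {1—2, 2—4, 0—3, 0—5, 4—5, 5—6}.
Of the listed edges, {} are in the MST → 0.

0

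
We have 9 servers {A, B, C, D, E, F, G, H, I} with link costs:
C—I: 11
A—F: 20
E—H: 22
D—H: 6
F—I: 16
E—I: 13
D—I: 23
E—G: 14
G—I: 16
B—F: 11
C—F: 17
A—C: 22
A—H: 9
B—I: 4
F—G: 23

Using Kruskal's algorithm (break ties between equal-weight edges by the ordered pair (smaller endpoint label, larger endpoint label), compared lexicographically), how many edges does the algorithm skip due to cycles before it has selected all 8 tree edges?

Kruskal: consider edges lightest-first.
B—I (4): add — endpoints in different components.
D—H (6): add — endpoints in different components.
A—H (9): add — endpoints in different components.
B—F (11): add — endpoints in different components.
C—I (11): add — endpoints in different components.
E—I (13): add — endpoints in different components.
E—G (14): add — endpoints in different components.
F—I (16): skip — F and I already connected.
G—I (16): skip — G and I already connected.
C—F (17): skip — C and F already connected.
A—F (20): add — endpoints in different components.
Edges rejected before the tree was complete: 3.

3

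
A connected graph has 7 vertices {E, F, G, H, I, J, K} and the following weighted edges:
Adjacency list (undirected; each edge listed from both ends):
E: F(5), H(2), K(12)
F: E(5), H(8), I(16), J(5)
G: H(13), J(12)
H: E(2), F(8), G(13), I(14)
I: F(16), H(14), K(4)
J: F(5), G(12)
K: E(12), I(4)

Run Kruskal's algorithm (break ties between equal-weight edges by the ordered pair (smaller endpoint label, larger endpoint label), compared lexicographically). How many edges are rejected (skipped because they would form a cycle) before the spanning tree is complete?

1

Kruskal: consider edges lightest-first.
E H (2): add — endpoints in different components.
I K (4): add — endpoints in different components.
E F (5): add — endpoints in different components.
F J (5): add — endpoints in different components.
F H (8): skip — F and H already connected.
E K (12): add — endpoints in different components.
G J (12): add — endpoints in different components.
Edges rejected before the tree was complete: 1.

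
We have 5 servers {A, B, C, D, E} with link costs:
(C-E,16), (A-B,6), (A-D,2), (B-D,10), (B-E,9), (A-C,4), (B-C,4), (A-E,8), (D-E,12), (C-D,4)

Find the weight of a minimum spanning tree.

18

Grow the tree from B using Prim:
Step 1: frontier [B-C 4, A-B 6, B-E 9, B-D 10] → take B-C (4); add C.
Step 2: frontier [A-B 6, B-E 9, B-D 10, A-C 4, C-D 4, C-E 16] → take A-C (4); add A.
Step 3: frontier [A-D 2, A-E 8, B-E 9, B-D 10, C-D 4, C-E 16] → take A-D (2); add D.
Step 4: frontier [A-E 8, B-E 9, C-E 16, D-E 12] → take A-E (8); add E.
MST edges: B-C, A-C, A-D, A-E; total weight 4+4+2+8 = 18.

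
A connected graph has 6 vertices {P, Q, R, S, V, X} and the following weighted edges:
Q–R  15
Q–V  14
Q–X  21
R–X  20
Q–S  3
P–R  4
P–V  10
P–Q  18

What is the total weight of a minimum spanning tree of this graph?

51

Prim's algorithm from X:
Step 1: frontier [R–X 20, Q–X 21] → take R–X (20); add R.
Step 2: frontier [P–R 4, Q–R 15, Q–X 21] → take P–R (4); add P.
Step 3: frontier [P–V 10, P–Q 18, Q–R 15, Q–X 21] → take P–V (10); add V.
Step 4: frontier [P–Q 18, Q–R 15, Q–V 14, Q–X 21] → take Q–V (14); add Q.
Step 5: frontier [Q–S 3] → take Q–S (3); add S.
MST edges: R–X, P–R, P–V, Q–V, Q–S; total weight 20+4+10+14+3 = 51.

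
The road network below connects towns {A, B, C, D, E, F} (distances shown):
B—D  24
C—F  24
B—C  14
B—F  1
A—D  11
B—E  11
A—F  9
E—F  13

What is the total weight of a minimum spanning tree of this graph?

46

Sort edges by weight, then run Kruskal:
B—F (1): add. Components now {A} {B,F} {C} {D} {E}
A—F (9): add. Components now {A,B,F} {C} {D} {E}
A—D (11): add. Components now {A,B,D,F} {C} {E}
B—E (11): add. Components now {A,B,D,E,F} {C}
E—F (13): skip — E and F already connected.
B—C (14): add. Components now {A,B,C,D,E,F}
MST edges: B—F, A—F, A—D, B—E, B—C; total weight 1+9+11+11+14 = 46.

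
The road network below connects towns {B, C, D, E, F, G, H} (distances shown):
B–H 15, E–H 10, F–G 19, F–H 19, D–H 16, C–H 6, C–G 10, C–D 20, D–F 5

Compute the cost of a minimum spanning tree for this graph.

Grow the tree from D using Prim:
Step 1: cheapest edge leaving the tree is D–F (5); add F.
Step 2: cheapest edge leaving the tree is D–H (16); add H.
Step 3: cheapest edge leaving the tree is C–H (6); add C.
Step 4: cheapest edge leaving the tree is E–H (10); add E.
Step 5: cheapest edge leaving the tree is C–G (10); add G.
Step 6: cheapest edge leaving the tree is B–H (15); add B.
MST edges: D–F, D–H, C–H, E–H, C–G, B–H; total weight 5+16+6+10+10+15 = 62.

62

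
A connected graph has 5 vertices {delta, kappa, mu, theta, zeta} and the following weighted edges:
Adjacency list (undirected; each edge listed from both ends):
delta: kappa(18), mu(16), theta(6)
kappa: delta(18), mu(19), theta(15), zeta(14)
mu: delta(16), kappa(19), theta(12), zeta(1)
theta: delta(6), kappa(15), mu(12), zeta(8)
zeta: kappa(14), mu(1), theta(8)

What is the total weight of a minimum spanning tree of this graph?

Grow the tree from theta using Prim:
Step 1: cheapest edge leaving the tree is delta–theta (6); add delta.
Step 2: cheapest edge leaving the tree is theta–zeta (8); add zeta.
Step 3: cheapest edge leaving the tree is mu–zeta (1); add mu.
Step 4: cheapest edge leaving the tree is kappa–zeta (14); add kappa.
MST edges: delta–theta, theta–zeta, mu–zeta, kappa–zeta; total weight 6+8+1+14 = 29.

29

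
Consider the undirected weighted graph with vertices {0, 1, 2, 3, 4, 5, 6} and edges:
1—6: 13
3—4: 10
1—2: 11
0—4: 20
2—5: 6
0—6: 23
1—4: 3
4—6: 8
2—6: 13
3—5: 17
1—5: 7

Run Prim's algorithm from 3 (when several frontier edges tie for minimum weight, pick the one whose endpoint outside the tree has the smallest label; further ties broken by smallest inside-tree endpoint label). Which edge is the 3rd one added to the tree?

1-5

Grow the tree from 3 using Prim:
Step 1: frontier [3—4 10, 3—5 17] → take 3—4 (10); add 4.
Step 2: frontier [3—5 17, 1—4 3, 4—6 8, 0—4 20] → take 1—4 (3); add 1.
Step 3: frontier [1—5 7, 1—2 11, 1—6 13, 3—5 17, 4—6 8, 0—4 20] → take 1—5 (7); add 5.
Step 4: frontier [1—2 11, 1—6 13, 4—6 8, 0—4 20, 2—5 6] → take 2—5 (6); add 2.
Step 5: frontier [1—6 13, 2—6 13, 4—6 8, 0—4 20] → take 4—6 (8); add 6.
Step 6: frontier [0—4 20, 0—6 23] → take 0—4 (20); add 0.
The 3rd edge added is 1—5.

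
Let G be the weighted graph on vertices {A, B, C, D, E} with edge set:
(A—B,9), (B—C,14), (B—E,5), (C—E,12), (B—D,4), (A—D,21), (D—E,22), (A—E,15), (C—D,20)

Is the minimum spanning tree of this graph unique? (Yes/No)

Kruskal: consider edges lightest-first.
B—D (4): add. Components now {A} {B,D} {C} {E}
B—E (5): add. Components now {A} {B,D,E} {C}
A—B (9): add. Components now {A,B,D,E} {C}
C—E (12): add. Components now {A,B,C,D,E}
Every non-tree edge has weight strictly greater than the heaviest edge on the tree path between its endpoints, so the MST is unique.

Yes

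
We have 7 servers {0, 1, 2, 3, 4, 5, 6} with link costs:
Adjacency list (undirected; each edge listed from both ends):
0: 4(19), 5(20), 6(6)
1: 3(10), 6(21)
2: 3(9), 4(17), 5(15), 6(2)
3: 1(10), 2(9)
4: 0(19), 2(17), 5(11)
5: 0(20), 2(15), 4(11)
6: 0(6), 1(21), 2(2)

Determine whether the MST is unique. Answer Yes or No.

Sort edges by weight, then run Kruskal:
2—6 (2): add — endpoints in different components.
0—6 (6): add — endpoints in different components.
2—3 (9): add — endpoints in different components.
1—3 (10): add — endpoints in different components.
4—5 (11): add — endpoints in different components.
2—5 (15): add — endpoints in different components.
Every non-tree edge has weight strictly greater than the heaviest edge on the tree path between its endpoints, so the MST is unique.

Yes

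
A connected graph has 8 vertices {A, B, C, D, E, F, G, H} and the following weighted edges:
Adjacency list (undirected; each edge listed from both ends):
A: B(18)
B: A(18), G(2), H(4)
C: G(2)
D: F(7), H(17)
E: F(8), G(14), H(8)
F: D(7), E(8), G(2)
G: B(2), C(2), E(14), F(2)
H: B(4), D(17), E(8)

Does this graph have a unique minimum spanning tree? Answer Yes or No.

No

Kruskal: consider edges lightest-first.
B G (2): add — endpoints in different components.
C G (2): add — endpoints in different components.
F G (2): add — endpoints in different components.
B H (4): add — endpoints in different components.
D F (7): add — endpoints in different components.
E F (8): add — endpoints in different components.
E H (8): skip — E and H already connected.
E G (14): skip — E and G already connected.
D H (17): skip — D and H already connected.
A B (18): add — endpoints in different components.
Non-tree edge E H has weight 8, equal to the heaviest edge on its tree cycle — swapping gives another MST of the same weight. Not unique.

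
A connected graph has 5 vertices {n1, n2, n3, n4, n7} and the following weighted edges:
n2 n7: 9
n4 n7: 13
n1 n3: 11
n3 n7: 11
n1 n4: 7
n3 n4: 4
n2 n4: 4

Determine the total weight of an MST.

Kruskal: consider edges lightest-first.
n2 n4 (4): add. Components now {n1} {n2,n4} {n3} {n7}
n3 n4 (4): add. Components now {n1} {n2,n3,n4} {n7}
n1 n4 (7): add. Components now {n1,n2,n3,n4} {n7}
n2 n7 (9): add. Components now {n1,n2,n3,n4,n7}
MST edges: n2 n4, n3 n4, n1 n4, n2 n7; total weight 4+4+7+9 = 24.

24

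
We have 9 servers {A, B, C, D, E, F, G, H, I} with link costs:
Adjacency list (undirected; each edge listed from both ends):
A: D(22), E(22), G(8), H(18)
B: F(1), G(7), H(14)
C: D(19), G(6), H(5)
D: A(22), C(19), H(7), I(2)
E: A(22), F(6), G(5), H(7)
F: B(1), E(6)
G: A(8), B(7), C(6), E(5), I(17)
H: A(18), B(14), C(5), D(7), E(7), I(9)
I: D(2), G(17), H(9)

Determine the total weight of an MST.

Kruskal: consider edges lightest-first.
B–F (1): add — endpoints in different components.
D–I (2): add — endpoints in different components.
C–H (5): add — endpoints in different components.
E–G (5): add — endpoints in different components.
C–G (6): add — endpoints in different components.
E–F (6): add — endpoints in different components.
B–G (7): skip — B and G already connected.
D–H (7): add — endpoints in different components.
E–H (7): skip — E and H already connected.
A–G (8): add — endpoints in different components.
MST edges: B–F, D–I, C–H, E–G, C–G, E–F, D–H, A–G; total weight 1+2+5+5+6+6+7+8 = 40.

40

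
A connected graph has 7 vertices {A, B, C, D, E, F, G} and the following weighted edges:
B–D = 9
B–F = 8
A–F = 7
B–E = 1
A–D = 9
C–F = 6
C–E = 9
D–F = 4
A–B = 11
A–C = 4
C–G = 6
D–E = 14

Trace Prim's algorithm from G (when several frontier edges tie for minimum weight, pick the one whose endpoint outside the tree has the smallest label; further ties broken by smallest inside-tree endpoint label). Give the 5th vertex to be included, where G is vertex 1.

D

Prim's algorithm from G:
Step 1: cheapest edge leaving the tree is C–G (6); add C.
Step 2: cheapest edge leaving the tree is A–C (4); add A.
Step 3: cheapest edge leaving the tree is C–F (6); add F.
Step 4: cheapest edge leaving the tree is D–F (4); add D.
Step 5: cheapest edge leaving the tree is B–F (8); add B.
Step 6: cheapest edge leaving the tree is B–E (1); add E.
Vertex order: G, C, A, F, D, B, E. The 5th vertex is D.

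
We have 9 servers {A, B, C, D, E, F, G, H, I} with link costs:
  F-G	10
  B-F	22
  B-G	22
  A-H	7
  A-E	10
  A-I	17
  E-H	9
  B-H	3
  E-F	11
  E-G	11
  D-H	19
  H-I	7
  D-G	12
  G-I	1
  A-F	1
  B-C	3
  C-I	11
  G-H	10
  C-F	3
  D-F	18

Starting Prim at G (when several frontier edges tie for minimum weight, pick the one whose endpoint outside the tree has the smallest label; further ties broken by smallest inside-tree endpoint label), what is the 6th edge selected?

A-F

Grow the tree from G using Prim:
Step 1: cheapest edge leaving the tree is G-I (1); add I.
Step 2: cheapest edge leaving the tree is H-I (7); add H.
Step 3: cheapest edge leaving the tree is B-H (3); add B.
Step 4: cheapest edge leaving the tree is B-C (3); add C.
Step 5: cheapest edge leaving the tree is C-F (3); add F.
Step 6: cheapest edge leaving the tree is A-F (1); add A.
Step 7: cheapest edge leaving the tree is E-H (9); add E.
Step 8: cheapest edge leaving the tree is D-G (12); add D.
The 6th edge added is A-F.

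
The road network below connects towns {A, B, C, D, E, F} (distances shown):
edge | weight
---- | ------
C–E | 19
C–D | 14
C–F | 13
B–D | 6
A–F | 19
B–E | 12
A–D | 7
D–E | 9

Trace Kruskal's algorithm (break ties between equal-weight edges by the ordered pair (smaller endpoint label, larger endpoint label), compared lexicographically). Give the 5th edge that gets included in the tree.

C-D

Kruskal's algorithm — process edges by increasing weight (ties by edge label):
B–D (6): add — endpoints in different components.
A–D (7): add — endpoints in different components.
D–E (9): add — endpoints in different components.
B–E (12): skip — B and E already connected.
C–F (13): add — endpoints in different components.
C–D (14): add — endpoints in different components.
The 5th edge added is C–D.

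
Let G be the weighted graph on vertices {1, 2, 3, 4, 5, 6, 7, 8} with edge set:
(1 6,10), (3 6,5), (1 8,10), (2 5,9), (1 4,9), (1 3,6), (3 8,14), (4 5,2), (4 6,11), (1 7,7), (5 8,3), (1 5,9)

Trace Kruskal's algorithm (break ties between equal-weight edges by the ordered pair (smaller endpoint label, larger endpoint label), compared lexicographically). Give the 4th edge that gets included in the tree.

Kruskal: consider edges lightest-first.
4 5 (2): add — endpoints in different components.
5 8 (3): add — endpoints in different components.
3 6 (5): add — endpoints in different components.
1 3 (6): add — endpoints in different components.
1 7 (7): add — endpoints in different components.
1 4 (9): add — endpoints in different components.
1 5 (9): skip — 1 and 5 already connected.
2 5 (9): add — endpoints in different components.
The 4th edge added is 1 3.

1-3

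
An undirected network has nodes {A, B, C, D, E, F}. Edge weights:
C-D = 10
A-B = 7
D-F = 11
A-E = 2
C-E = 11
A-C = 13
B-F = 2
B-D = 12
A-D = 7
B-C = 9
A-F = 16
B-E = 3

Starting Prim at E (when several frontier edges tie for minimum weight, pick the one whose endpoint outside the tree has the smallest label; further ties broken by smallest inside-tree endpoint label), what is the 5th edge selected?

B-C

Prim, starting at E.
Step 1: cheapest edge leaving the tree is A-E (2); add A.
Step 2: cheapest edge leaving the tree is B-E (3); add B.
Step 3: cheapest edge leaving the tree is B-F (2); add F.
Step 4: cheapest edge leaving the tree is A-D (7); add D.
Step 5: cheapest edge leaving the tree is B-C (9); add C.
The 5th edge added is B-C.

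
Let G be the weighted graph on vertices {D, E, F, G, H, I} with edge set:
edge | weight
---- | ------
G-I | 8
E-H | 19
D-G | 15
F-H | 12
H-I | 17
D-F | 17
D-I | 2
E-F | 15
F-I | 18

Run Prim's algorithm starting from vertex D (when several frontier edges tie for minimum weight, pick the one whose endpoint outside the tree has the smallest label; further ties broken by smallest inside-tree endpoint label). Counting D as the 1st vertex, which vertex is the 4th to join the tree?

F

Prim's algorithm from D:
Step 1: cheapest edge leaving the tree is D-I (2); add I.
Step 2: cheapest edge leaving the tree is G-I (8); add G.
Step 3: cheapest edge leaving the tree is D-F (17); add F.
Step 4: cheapest edge leaving the tree is F-H (12); add H.
Step 5: cheapest edge leaving the tree is E-F (15); add E.
Vertex order: D, I, G, F, H, E. The 4th vertex is F.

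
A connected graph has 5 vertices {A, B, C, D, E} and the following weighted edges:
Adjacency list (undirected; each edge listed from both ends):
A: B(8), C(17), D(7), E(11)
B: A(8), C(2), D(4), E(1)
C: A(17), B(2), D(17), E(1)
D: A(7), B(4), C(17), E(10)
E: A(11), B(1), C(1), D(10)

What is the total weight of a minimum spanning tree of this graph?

13

Grow the tree from B using Prim:
Step 1: frontier [B-E 1, B-C 2, B-D 4, A-B 8] → take B-E (1); add E.
Step 2: frontier [B-C 2, B-D 4, A-B 8, C-E 1, D-E 10, A-E 11] → take C-E (1); add C.
Step 3: frontier [B-D 4, A-B 8, A-C 17, C-D 17, D-E 10, A-E 11] → take B-D (4); add D.
Step 4: frontier [A-B 8, A-C 17, A-D 7, A-E 11] → take A-D (7); add A.
MST edges: B-E, C-E, B-D, A-D; total weight 1+1+4+7 = 13.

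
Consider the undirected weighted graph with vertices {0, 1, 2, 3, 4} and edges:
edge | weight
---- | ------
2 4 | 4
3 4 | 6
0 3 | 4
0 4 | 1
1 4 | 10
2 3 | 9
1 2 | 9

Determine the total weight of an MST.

18

Sort edges by weight, then run Kruskal:
0 4 (1): add. Components now {0,4} {1} {2} {3}
0 3 (4): add. Components now {0,3,4} {1} {2}
2 4 (4): add. Components now {0,2,3,4} {1}
3 4 (6): skip — 3 and 4 already connected.
1 2 (9): add. Components now {0,1,2,3,4}
MST edges: 0 4, 0 3, 2 4, 1 2; total weight 1+4+4+9 = 18.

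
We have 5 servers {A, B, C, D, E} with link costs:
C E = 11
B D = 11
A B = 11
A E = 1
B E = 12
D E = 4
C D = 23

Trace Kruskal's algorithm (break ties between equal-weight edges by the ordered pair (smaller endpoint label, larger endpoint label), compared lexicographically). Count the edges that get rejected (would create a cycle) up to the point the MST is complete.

1

Kruskal's algorithm — process edges by increasing weight (ties by edge label):
A E (1): add — endpoints in different components.
D E (4): add — endpoints in different components.
A B (11): add — endpoints in different components.
B D (11): skip — B and D already connected.
C E (11): add — endpoints in different components.
Edges rejected before the tree was complete: 1.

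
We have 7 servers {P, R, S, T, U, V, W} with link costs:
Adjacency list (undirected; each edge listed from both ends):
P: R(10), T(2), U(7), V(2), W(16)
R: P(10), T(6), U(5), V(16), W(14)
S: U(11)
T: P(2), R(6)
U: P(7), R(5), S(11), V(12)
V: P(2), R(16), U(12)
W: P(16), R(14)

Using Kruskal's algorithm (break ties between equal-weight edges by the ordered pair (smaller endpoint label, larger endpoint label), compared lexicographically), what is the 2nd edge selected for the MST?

Kruskal's algorithm — process edges by increasing weight (ties by edge label):
P-T (2): add — endpoints in different components.
P-V (2): add — endpoints in different components.
R-U (5): add — endpoints in different components.
R-T (6): add — endpoints in different components.
P-U (7): skip — U and P already connected.
P-R (10): skip — R and P already connected.
S-U (11): add — endpoints in different components.
U-V (12): skip — U and V already connected.
R-W (14): add — endpoints in different components.
The 2nd edge added is P-V.

P-V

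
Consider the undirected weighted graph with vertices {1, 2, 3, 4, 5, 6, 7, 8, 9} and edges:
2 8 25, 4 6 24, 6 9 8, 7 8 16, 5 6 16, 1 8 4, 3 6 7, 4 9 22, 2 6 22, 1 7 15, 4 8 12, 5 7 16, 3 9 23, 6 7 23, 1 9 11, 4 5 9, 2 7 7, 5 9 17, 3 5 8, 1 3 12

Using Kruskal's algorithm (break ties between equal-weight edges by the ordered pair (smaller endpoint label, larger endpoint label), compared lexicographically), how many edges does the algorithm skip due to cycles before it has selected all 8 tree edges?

2

Kruskal's algorithm — process edges by increasing weight (ties by edge label):
1 8 (4): add — endpoints in different components.
2 7 (7): add — endpoints in different components.
3 6 (7): add — endpoints in different components.
3 5 (8): add — endpoints in different components.
6 9 (8): add — endpoints in different components.
4 5 (9): add — endpoints in different components.
1 9 (11): add — endpoints in different components.
1 3 (12): skip — 1 and 3 already connected.
4 8 (12): skip — 4 and 8 already connected.
1 7 (15): add — endpoints in different components.
Edges rejected before the tree was complete: 2.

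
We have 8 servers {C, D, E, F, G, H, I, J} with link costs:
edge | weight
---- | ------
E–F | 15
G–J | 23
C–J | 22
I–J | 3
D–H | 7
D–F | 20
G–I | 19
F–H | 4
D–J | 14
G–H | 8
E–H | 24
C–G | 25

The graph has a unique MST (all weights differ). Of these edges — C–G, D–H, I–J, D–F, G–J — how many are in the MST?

2

Kruskal's algorithm — process edges by increasing weight (ties by edge label):
I–J (3): add — endpoints in different components.
F–H (4): add — endpoints in different components.
D–H (7): add — endpoints in different components.
G–H (8): add — endpoints in different components.
D–J (14): add — endpoints in different components.
E–F (15): add — endpoints in different components.
G–I (19): skip — G and I already connected.
D–F (20): skip — D and F already connected.
C–J (22): add — endpoints in different components.
MST edge set: {I–J, F–H, D–H, G–H, D–J, E–F, C–J}.
Of the listed edges, {D–H, I–J} are in the MST → 2.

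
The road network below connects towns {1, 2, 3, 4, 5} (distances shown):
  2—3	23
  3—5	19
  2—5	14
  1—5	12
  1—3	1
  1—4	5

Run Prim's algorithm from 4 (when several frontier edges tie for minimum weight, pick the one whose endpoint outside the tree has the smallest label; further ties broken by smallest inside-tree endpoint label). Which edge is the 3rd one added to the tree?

Prim's algorithm from 4:
Step 1: frontier [1—4 5] → take 1—4 (5); add 1.
Step 2: frontier [1—3 1, 1—5 12] → take 1—3 (1); add 3.
Step 3: frontier [1—5 12, 3—5 19, 2—3 23] → take 1—5 (12); add 5.
Step 4: frontier [2—3 23, 2—5 14] → take 2—5 (14); add 2.
The 3rd edge added is 1—5.

1-5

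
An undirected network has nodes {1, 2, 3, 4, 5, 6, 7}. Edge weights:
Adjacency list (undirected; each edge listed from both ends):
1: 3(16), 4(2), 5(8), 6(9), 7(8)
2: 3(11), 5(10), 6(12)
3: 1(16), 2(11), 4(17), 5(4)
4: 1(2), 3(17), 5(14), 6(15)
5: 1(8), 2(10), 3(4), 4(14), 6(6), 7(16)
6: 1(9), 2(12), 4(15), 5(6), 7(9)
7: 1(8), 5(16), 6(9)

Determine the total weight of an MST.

Kruskal: consider edges lightest-first.
1–4 (2): add — endpoints in different components.
3–5 (4): add — endpoints in different components.
5–6 (6): add — endpoints in different components.
1–5 (8): add — endpoints in different components.
1–7 (8): add — endpoints in different components.
1–6 (9): skip — 1 and 6 already connected.
6–7 (9): skip — 6 and 7 already connected.
2–5 (10): add — endpoints in different components.
MST edges: 1–4, 3–5, 5–6, 1–5, 1–7, 2–5; total weight 2+4+6+8+8+10 = 38.

38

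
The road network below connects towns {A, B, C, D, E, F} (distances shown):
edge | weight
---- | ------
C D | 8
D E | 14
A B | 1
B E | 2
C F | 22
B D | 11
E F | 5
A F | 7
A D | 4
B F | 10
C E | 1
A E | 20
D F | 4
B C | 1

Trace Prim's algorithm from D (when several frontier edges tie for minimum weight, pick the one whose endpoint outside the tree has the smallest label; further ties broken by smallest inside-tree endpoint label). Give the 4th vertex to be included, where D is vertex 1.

C

Grow the tree from D using Prim:
Step 1: frontier [A D 4, D F 4, C D 8, B D 11, D E 14] → take A D (4); add A.
Step 2: frontier [A B 1, A F 7, A E 20, D F 4, C D 8, B D 11, D E 14] → take A B (1); add B.
Step 3: frontier [A F 7, A E 20, B C 1, B E 2, B F 10, D F 4, C D 8, D E 14] → take B C (1); add C.
Step 4: frontier [A F 7, A E 20, B E 2, B F 10, C E 1, C F 22, D F 4, D E 14] → take C E (1); add E.
Step 5: frontier [A F 7, B F 10, C F 22, D F 4, E F 5] → take D F (4); add F.
Vertex order: D, A, B, C, E, F. The 4th vertex is C.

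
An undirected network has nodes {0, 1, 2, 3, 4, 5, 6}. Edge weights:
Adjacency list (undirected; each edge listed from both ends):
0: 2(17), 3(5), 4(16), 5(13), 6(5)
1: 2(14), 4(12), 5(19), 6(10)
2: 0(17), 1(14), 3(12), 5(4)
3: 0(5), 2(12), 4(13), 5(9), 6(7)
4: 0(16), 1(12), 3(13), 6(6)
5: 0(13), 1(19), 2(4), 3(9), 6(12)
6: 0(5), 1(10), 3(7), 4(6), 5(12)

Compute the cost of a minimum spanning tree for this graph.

Kruskal: consider edges lightest-first.
2—5 (4): add. Components now {0} {1} {2,5} {3} {4} {6}
0—3 (5): add. Components now {0,3} {1} {2,5} {4} {6}
0—6 (5): add. Components now {0,3,6} {1} {2,5} {4}
4—6 (6): add. Components now {0,3,4,6} {1} {2,5}
3—6 (7): skip — 3 and 6 already connected.
3—5 (9): add. Components now {0,2,3,4,5,6} {1}
1—6 (10): add. Components now {0,1,2,3,4,5,6}
MST edges: 2—5, 0—3, 0—6, 4—6, 3—5, 1—6; total weight 4+5+5+6+9+10 = 39.

39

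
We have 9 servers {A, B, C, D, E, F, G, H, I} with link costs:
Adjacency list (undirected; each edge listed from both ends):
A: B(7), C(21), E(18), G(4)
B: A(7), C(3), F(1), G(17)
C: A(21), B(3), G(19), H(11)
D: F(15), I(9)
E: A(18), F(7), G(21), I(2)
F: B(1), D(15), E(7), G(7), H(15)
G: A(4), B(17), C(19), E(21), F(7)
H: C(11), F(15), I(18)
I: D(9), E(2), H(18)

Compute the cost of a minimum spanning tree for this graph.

44

Grow the tree from C using Prim:
Step 1: cheapest edge leaving the tree is B–C (3); add B.
Step 2: cheapest edge leaving the tree is B–F (1); add F.
Step 3: cheapest edge leaving the tree is A–B (7); add A.
Step 4: cheapest edge leaving the tree is A–G (4); add G.
Step 5: cheapest edge leaving the tree is E–F (7); add E.
Step 6: cheapest edge leaving the tree is E–I (2); add I.
Step 7: cheapest edge leaving the tree is D–I (9); add D.
Step 8: cheapest edge leaving the tree is C–H (11); add H.
MST edges: B–C, B–F, A–B, A–G, E–F, E–I, D–I, C–H; total weight 3+1+7+4+7+2+9+11 = 44.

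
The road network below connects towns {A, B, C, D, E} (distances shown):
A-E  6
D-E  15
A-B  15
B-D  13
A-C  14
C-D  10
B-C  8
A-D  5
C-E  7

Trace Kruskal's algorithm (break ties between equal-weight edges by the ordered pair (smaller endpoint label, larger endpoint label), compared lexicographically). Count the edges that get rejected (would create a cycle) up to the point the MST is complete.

Kruskal: consider edges lightest-first.
A-D (5): add. Components now {A,D} {B} {C} {E}
A-E (6): add. Components now {A,D,E} {B} {C}
C-E (7): add. Components now {A,C,D,E} {B}
B-C (8): add. Components now {A,B,C,D,E}
Edges rejected before the tree was complete: 0.

0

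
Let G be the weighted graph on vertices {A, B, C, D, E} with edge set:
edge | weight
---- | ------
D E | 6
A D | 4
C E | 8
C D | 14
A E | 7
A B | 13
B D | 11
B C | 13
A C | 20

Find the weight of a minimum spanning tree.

29

Prim's algorithm from E:
Step 1: cheapest edge leaving the tree is D E (6); add D.
Step 2: cheapest edge leaving the tree is A D (4); add A.
Step 3: cheapest edge leaving the tree is C E (8); add C.
Step 4: cheapest edge leaving the tree is B D (11); add B.
MST edges: D E, A D, C E, B D; total weight 6+4+8+11 = 29.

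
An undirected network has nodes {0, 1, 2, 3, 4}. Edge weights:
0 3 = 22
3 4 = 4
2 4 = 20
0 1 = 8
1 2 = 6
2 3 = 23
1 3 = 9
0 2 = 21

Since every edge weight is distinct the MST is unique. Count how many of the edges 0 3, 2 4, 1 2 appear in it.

Kruskal: consider edges lightest-first.
3 4 (4): add — endpoints in different components.
1 2 (6): add — endpoints in different components.
0 1 (8): add — endpoints in different components.
1 3 (9): add — endpoints in different components.
MST edge set: {3 4, 1 2, 0 1, 1 3}.
Of the listed edges, {1 2} are in the MST → 1.

1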